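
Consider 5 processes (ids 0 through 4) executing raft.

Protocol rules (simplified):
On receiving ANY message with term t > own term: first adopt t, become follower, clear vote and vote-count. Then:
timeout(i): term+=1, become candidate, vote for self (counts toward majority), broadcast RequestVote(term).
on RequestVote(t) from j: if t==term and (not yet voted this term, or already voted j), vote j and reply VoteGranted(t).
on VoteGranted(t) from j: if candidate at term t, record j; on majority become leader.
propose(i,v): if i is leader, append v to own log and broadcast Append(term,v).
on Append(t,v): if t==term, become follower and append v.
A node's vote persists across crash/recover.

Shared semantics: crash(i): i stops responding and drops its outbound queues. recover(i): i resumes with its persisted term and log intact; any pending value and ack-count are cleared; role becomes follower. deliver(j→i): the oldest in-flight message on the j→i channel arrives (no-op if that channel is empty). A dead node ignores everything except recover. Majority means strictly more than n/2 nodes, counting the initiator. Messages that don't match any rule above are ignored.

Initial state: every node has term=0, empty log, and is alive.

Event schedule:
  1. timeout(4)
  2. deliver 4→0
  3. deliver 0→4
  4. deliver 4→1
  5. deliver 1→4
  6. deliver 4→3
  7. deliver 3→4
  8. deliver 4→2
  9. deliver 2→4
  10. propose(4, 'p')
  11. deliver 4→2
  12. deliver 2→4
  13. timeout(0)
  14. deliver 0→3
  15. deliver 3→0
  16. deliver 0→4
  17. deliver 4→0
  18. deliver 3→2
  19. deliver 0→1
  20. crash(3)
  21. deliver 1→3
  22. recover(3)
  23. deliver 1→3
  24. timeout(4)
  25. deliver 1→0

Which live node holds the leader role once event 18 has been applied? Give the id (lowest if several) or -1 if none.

[1] timeout(4) → N4(cand t1 [-])
[2] deliver 4→0 → N0(foll t1 [-])
[3] deliver 0→4 → ∅
[4] deliver 4→1 → N1(foll t1 [-])
[5] deliver 1→4 → N4(lead t1 [-])
[6] deliver 4→3 → N3(foll t1 [-])
[7] deliver 3→4 → ∅
[8] deliver 4→2 → N2(foll t1 [-])
[9] deliver 2→4 → ∅
[10] propose(4,'p') → N4(lead t1 [p])
[11] deliver 4→2 → N2(foll t1 [p])
[12] deliver 2→4 → ∅
[13] timeout(0) → N0(cand t2 [-])
[14] deliver 0→3 → N3(foll t2 [-])
[15] deliver 3→0 → ∅
[16] deliver 0→4 → N4(foll t2 [p])
[17] deliver 4→0 → ∅
[18] deliver 3→2 → ∅

-1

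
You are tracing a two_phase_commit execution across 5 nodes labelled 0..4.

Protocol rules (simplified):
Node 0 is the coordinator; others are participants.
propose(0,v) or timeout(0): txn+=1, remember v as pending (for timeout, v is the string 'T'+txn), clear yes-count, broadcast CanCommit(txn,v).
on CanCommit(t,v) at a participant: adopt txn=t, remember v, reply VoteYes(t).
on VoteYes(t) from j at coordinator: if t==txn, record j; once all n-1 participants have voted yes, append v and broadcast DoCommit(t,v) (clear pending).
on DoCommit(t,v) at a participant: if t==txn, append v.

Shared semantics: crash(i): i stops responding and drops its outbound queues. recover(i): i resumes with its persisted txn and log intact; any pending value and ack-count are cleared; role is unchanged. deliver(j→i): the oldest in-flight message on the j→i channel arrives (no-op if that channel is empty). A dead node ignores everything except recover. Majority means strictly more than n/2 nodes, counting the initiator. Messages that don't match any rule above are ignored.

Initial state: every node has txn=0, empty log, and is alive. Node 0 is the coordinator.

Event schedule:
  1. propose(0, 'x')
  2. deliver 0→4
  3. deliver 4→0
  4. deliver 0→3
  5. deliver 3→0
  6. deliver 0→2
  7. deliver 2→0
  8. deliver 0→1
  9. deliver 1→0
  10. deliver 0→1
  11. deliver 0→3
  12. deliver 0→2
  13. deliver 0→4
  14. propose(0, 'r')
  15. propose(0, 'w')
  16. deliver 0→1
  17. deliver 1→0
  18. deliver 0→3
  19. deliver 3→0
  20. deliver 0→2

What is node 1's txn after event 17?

e1 propose(0,'x'): 0[coor,t=1,-]
e2 deliver 0→4: 4[part,t=1,-]
e3 deliver 4→0: ·
e4 deliver 0→3: 3[part,t=1,-]
e5 deliver 3→0: ·
e6 deliver 0→2: 2[part,t=1,-]
e7 deliver 2→0: ·
e8 deliver 0→1: 1[part,t=1,-]
e9 deliver 1→0: 0[coor,t=1,x]
e10 deliver 0→1: 1[part,t=1,x]
e11 deliver 0→3: 3[part,t=1,x]
e12 deliver 0→2: 2[part,t=1,x]
e13 deliver 0→4: 4[part,t=1,x]
e14 propose(0,'r'): 0[coor,t=2,x]
e15 propose(0,'w'): 0[coor,t=3,x]
e16 deliver 0→1: 1[part,t=2,x]
e17 deliver 1→0: ·

2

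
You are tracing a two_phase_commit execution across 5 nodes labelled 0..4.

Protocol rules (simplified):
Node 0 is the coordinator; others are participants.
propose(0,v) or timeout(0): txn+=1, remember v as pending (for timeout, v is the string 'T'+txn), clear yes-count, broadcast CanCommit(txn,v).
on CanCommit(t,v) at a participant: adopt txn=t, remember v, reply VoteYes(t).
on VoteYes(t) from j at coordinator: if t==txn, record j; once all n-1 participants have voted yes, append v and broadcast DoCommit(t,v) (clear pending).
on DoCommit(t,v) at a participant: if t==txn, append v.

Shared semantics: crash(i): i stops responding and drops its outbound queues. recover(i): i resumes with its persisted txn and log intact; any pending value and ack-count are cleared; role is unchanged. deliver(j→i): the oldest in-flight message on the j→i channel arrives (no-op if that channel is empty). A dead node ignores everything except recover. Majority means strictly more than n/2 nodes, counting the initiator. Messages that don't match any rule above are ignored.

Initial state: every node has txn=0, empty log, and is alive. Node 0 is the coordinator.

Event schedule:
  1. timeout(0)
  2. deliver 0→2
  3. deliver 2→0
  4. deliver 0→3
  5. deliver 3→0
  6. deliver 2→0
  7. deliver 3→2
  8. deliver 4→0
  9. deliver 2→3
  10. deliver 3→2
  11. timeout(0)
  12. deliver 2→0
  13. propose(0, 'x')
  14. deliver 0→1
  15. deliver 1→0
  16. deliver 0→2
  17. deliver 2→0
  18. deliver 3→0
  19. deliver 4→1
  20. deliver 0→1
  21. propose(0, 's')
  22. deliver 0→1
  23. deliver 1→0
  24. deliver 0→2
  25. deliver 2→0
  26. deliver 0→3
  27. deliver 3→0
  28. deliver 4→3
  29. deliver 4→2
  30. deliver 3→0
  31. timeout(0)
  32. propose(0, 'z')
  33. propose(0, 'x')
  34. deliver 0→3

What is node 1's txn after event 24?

[1] timeout(0) → N0(coor t1 [-])
[2] deliver 0→2 → N2(part t1 [-])
[3] deliver 2→0 → ∅
[4] deliver 0→3 → N3(part t1 [-])
[5] deliver 3→0 → ∅
[6] deliver 2→0 → ∅
[7] deliver 3→2 → ∅
[8] deliver 4→0 → ∅
[9] deliver 2→3 → ∅
[10] deliver 3→2 → ∅
[11] timeout(0) → N0(coor t2 [-])
[12] deliver 2→0 → ∅
[13] propose(0,'x') → N0(coor t3 [-])
[14] deliver 0→1 → N1(part t1 [-])
[15] deliver 1→0 → ∅
[16] deliver 0→2 → N2(part t2 [-])
[17] deliver 2→0 → ∅
[18] deliver 3→0 → ∅
[19] deliver 4→1 → ∅
[20] deliver 0→1 → N1(part t2 [-])
[21] propose(0,'s') → N0(coor t4 [-])
[22] deliver 0→1 → N1(part t3 [-])
[23] deliver 1→0 → ∅
[24] deliver 0→2 → N2(part t3 [-])

3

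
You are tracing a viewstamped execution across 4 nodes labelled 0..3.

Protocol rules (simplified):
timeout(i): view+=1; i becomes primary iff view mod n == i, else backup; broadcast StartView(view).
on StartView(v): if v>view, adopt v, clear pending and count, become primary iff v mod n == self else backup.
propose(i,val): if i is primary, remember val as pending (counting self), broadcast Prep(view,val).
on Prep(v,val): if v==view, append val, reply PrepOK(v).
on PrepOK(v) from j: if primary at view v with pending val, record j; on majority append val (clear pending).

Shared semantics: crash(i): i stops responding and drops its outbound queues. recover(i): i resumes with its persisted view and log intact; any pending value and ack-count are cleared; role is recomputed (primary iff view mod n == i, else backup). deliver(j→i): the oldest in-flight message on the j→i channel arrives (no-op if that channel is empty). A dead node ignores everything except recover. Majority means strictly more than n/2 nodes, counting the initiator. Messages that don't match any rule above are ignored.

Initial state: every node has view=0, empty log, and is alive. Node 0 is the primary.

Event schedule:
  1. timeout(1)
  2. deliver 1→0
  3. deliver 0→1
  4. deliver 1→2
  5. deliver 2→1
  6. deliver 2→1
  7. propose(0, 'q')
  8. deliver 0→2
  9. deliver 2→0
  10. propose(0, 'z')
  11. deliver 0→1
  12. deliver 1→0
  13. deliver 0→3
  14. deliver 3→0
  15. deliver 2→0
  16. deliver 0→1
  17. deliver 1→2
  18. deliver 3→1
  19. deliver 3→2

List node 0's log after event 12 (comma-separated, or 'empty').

empty

step 1 timeout(1): 1={prim,v=1,log=-}
step 2 deliver 1→0: 0={back,v=1,log=-}
step 3 deliver 0→1: —
step 4 deliver 1→2: 2={back,v=1,log=-}
step 5 deliver 2→1: —
step 6 deliver 2→1: —
step 7 propose(0,'q'): —
step 8 deliver 0→2: —
step 9 deliver 2→0: —
step 10 propose(0,'z'): —
step 11 deliver 0→1: —
step 12 deliver 1→0: —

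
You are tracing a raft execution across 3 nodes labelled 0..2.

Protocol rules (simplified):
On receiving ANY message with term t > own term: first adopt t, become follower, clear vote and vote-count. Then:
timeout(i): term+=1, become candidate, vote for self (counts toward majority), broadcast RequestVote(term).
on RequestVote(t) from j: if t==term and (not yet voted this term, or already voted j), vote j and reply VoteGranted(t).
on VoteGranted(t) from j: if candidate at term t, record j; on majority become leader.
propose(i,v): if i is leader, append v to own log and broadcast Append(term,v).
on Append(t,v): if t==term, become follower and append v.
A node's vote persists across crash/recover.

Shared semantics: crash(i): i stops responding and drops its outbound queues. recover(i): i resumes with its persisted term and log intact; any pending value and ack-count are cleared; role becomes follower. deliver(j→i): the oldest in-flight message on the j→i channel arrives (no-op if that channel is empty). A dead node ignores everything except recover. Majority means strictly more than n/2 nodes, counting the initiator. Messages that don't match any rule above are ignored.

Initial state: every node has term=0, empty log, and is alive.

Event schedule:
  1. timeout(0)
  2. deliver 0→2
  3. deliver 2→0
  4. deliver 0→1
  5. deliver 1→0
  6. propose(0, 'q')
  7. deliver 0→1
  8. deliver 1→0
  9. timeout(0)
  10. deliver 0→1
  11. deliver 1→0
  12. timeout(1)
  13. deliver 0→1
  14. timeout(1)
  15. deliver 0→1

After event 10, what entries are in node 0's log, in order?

q

[1] timeout(0) → N0(cand t1 [-])
[2] deliver 0→2 → N2(foll t1 [-])
[3] deliver 2→0 → N0(lead t1 [-])
[4] deliver 0→1 → N1(foll t1 [-])
[5] deliver 1→0 → ∅
[6] propose(0,'q') → N0(lead t1 [q])
[7] deliver 0→1 → N1(foll t1 [q])
[8] deliver 1→0 → ∅
[9] timeout(0) → N0(cand t2 [q])
[10] deliver 0→1 → N1(foll t2 [q])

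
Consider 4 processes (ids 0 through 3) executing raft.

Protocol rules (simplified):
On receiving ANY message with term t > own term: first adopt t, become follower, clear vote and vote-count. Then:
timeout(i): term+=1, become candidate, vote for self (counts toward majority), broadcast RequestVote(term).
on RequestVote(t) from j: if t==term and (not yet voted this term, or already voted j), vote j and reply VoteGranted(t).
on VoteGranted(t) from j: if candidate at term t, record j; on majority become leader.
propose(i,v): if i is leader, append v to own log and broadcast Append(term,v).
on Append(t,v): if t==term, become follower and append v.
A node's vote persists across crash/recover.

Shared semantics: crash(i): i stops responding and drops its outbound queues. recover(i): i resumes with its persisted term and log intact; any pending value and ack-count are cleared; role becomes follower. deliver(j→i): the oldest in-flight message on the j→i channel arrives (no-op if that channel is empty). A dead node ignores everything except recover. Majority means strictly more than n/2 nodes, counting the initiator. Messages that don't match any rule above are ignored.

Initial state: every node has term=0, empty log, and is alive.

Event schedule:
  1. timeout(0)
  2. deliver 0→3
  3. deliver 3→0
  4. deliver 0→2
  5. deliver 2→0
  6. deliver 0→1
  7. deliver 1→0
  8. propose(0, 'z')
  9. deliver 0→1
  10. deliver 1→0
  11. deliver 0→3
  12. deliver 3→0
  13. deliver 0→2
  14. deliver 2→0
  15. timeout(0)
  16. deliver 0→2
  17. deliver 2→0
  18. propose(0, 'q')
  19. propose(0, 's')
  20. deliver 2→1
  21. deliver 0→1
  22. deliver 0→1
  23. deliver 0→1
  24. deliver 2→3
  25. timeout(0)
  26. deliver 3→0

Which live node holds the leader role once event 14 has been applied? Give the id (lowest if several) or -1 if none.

[1] timeout(0) → N0(cand t1 [-])
[2] deliver 0→3 → N3(foll t1 [-])
[3] deliver 3→0 → ∅
[4] deliver 0→2 → N2(foll t1 [-])
[5] deliver 2→0 → N0(lead t1 [-])
[6] deliver 0→1 → N1(foll t1 [-])
[7] deliver 1→0 → ∅
[8] propose(0,'z') → N0(lead t1 [z])
[9] deliver 0→1 → N1(foll t1 [z])
[10] deliver 1→0 → ∅
[11] deliver 0→3 → N3(foll t1 [z])
[12] deliver 3→0 → ∅
[13] deliver 0→2 → N2(foll t1 [z])
[14] deliver 2→0 → ∅

0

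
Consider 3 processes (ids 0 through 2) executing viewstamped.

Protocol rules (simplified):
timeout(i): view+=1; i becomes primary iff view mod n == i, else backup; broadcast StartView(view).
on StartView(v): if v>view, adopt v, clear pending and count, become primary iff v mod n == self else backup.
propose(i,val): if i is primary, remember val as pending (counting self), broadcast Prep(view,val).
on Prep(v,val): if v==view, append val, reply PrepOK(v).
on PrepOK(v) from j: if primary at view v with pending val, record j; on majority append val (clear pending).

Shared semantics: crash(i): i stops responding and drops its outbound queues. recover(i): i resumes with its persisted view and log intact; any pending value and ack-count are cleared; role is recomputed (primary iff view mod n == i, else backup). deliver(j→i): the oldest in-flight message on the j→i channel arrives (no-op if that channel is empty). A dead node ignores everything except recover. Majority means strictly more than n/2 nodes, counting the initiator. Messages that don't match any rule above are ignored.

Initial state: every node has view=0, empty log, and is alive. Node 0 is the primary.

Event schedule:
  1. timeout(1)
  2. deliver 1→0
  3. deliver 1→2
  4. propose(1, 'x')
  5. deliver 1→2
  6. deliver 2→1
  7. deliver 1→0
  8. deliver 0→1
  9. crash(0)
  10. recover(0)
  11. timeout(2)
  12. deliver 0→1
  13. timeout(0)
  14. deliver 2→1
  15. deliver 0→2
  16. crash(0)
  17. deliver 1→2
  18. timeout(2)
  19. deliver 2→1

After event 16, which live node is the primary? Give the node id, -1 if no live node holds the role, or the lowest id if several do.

[1] timeout(1) → N1(prim v1 [-])
[2] deliver 1→0 → N0(back v1 [-])
[3] deliver 1→2 → N2(back v1 [-])
[4] propose(1,'x') → ∅
[5] deliver 1→2 → N2(back v1 [x])
[6] deliver 2→1 → N1(prim v1 [x])
[7] deliver 1→0 → N0(back v1 [x])
[8] deliver 0→1 → ∅
[9] crash(0) → N0(✗back v1 [x])
[10] recover(0) → N0(back v1 [x])
[11] timeout(2) → N2(prim v2 [x])
[12] deliver 0→1 → ∅
[13] timeout(0) → N0(back v2 [x])
[14] deliver 2→1 → N1(back v2 [x])
[15] deliver 0→2 → ∅
[16] crash(0) → N0(✗back v2 [x])

2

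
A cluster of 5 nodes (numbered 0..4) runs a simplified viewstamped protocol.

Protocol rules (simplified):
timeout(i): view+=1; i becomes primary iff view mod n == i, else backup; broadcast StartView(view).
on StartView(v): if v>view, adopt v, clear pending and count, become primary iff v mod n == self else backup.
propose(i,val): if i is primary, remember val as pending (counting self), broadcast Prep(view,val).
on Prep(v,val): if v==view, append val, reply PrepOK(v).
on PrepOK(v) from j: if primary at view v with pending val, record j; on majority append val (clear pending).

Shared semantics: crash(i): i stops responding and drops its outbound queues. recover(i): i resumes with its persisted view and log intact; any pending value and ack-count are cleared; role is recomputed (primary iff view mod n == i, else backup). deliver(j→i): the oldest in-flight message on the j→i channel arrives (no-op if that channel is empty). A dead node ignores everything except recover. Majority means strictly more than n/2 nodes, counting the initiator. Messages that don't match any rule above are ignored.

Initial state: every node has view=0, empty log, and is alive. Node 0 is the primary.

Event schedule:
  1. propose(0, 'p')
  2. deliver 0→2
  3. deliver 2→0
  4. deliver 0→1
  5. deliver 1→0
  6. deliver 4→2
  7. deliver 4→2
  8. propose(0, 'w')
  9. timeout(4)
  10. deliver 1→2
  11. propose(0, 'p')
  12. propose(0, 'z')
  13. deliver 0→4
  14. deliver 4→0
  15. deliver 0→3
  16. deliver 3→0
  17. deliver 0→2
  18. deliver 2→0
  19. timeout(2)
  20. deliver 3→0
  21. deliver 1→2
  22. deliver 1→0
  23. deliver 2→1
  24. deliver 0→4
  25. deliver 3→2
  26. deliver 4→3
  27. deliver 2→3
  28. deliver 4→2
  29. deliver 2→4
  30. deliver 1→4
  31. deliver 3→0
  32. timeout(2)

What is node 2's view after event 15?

[1] propose(0,'p') → ∅
[2] deliver 0→2 → N2(back v0 [p])
[3] deliver 2→0 → ∅
[4] deliver 0→1 → N1(back v0 [p])
[5] deliver 1→0 → N0(prim v0 [p])
[6] deliver 4→2 → ∅
[7] deliver 4→2 → ∅
[8] propose(0,'w') → ∅
[9] timeout(4) → N4(back v1 [-])
[10] deliver 1→2 → ∅
[11] propose(0,'p') → ∅
[12] propose(0,'z') → ∅
[13] deliver 0→4 → ∅
[14] deliver 4→0 → N0(back v1 [p])
[15] deliver 0→3 → N3(back v0 [p])

0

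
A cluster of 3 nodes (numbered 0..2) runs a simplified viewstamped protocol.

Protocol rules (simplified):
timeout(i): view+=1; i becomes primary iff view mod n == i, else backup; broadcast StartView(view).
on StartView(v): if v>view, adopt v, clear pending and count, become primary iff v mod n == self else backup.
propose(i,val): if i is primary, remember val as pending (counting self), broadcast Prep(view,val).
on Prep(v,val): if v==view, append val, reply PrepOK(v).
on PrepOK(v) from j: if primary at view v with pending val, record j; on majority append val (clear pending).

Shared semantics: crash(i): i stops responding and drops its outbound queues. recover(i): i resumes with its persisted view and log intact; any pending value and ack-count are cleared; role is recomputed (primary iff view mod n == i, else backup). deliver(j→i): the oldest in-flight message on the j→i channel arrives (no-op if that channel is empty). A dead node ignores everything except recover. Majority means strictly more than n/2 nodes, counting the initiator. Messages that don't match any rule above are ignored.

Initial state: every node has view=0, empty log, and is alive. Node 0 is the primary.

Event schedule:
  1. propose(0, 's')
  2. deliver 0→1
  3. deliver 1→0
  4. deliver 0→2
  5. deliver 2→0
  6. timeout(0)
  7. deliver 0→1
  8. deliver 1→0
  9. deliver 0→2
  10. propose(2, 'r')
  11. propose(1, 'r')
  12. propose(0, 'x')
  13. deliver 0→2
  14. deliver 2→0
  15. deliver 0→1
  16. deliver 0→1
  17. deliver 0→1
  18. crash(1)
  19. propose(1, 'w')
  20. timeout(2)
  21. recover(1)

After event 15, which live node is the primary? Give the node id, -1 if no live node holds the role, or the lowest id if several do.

[1] propose(0,'s') → ∅
[2] deliver 0→1 → N1(back v0 [s])
[3] deliver 1→0 → N0(prim v0 [s])
[4] deliver 0→2 → N2(back v0 [s])
[5] deliver 2→0 → ∅
[6] timeout(0) → N0(back v1 [s])
[7] deliver 0→1 → N1(prim v1 [s])
[8] deliver 1→0 → ∅
[9] deliver 0→2 → N2(back v1 [s])
[10] propose(2,'r') → ∅
[11] propose(1,'r') → ∅
[12] propose(0,'x') → ∅
[13] deliver 0→2 → ∅
[14] deliver 2→0 → ∅
[15] deliver 0→1 → ∅

1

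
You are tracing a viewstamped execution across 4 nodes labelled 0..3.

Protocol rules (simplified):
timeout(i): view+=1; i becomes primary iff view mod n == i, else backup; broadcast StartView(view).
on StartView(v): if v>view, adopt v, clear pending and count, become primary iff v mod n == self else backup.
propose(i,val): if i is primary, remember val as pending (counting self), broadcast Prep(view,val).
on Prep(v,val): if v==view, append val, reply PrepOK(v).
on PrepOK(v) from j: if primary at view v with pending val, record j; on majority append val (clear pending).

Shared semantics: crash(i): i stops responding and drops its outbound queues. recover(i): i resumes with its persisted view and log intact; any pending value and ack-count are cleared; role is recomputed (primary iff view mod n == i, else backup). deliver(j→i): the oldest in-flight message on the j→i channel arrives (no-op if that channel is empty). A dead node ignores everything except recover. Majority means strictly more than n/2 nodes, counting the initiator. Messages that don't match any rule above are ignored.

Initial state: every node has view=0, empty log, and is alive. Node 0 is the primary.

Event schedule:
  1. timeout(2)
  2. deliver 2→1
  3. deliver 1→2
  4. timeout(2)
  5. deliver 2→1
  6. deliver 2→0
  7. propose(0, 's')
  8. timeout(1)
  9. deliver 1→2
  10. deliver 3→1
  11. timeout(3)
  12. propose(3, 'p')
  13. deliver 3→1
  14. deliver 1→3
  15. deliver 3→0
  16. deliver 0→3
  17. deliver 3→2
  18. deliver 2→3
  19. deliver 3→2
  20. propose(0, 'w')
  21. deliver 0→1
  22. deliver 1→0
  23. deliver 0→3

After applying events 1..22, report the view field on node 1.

3

1. timeout(2):  <2:back v1 ->
2. deliver 2→1:  <1:prim v1 ->
3. deliver 1→2:  nop
4. timeout(2):  <2:prim v2 ->
5. deliver 2→1:  <1:back v2 ->
6. deliver 2→0:  <0:back v1 ->
7. propose(0,'s'):  nop
8. timeout(1):  <1:back v3 ->
9. deliver 1→2:  <2:back v3 ->
10. deliver 3→1:  nop
11. timeout(3):  <3:back v1 ->
12. propose(3,'p'):  nop
13. deliver 3→1:  nop
14. deliver 1→3:  <3:prim v3 ->
15. deliver 3→0:  nop
16. deliver 0→3:  nop
17. deliver 3→2:  nop
18. deliver 2→3:  nop
19. deliver 3→2:  nop
20. propose(0,'w'):  nop
21. deliver 0→1:  nop
22. deliver 1→0:  <0:back v3 ->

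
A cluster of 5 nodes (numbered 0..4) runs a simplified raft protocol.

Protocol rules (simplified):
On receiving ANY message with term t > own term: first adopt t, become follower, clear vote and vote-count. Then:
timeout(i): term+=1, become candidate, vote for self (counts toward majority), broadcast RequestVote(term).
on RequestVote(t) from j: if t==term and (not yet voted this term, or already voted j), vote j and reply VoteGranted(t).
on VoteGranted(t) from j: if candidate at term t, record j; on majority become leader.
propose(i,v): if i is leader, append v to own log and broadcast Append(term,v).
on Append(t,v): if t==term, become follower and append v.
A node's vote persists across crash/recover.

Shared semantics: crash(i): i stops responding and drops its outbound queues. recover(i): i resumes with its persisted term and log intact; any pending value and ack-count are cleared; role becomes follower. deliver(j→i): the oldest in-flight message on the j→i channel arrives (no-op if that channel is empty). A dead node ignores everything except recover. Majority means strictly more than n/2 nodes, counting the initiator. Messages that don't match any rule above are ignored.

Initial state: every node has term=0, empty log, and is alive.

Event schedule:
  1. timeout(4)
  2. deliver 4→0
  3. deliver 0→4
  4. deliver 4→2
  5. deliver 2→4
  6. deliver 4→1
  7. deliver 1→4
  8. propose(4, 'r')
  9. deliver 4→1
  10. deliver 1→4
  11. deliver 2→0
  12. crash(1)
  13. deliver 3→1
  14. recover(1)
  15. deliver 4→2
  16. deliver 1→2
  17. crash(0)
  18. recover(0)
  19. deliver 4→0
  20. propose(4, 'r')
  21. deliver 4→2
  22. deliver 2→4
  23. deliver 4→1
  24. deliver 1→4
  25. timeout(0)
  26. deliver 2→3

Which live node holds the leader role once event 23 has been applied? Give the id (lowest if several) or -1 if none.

4

1. timeout(4):  <4:cand t1 ->
2. deliver 4→0:  <0:foll t1 ->
3. deliver 0→4:  nop
4. deliver 4→2:  <2:foll t1 ->
5. deliver 2→4:  <4:lead t1 ->
6. deliver 4→1:  <1:foll t1 ->
7. deliver 1→4:  nop
8. propose(4,'r'):  <4:lead t1 r>
9. deliver 4→1:  <1:foll t1 r>
10. deliver 1→4:  nop
11. deliver 2→0:  nop
12. crash(1):  <1:✗foll t1 r>
13. deliver 3→1:  nop
14. recover(1):  <1:foll t1 r>
15. deliver 4→2:  <2:foll t1 r>
16. deliver 1→2:  nop
17. crash(0):  <0:✗foll t1 ->
18. recover(0):  <0:foll t1 ->
19. deliver 4→0:  <0:foll t1 r>
20. propose(4,'r'):  <4:lead t1 r,r>
21. deliver 4→2:  <2:foll t1 r,r>
22. deliver 2→4:  nop
23. deliver 4→1:  <1:foll t1 r,r>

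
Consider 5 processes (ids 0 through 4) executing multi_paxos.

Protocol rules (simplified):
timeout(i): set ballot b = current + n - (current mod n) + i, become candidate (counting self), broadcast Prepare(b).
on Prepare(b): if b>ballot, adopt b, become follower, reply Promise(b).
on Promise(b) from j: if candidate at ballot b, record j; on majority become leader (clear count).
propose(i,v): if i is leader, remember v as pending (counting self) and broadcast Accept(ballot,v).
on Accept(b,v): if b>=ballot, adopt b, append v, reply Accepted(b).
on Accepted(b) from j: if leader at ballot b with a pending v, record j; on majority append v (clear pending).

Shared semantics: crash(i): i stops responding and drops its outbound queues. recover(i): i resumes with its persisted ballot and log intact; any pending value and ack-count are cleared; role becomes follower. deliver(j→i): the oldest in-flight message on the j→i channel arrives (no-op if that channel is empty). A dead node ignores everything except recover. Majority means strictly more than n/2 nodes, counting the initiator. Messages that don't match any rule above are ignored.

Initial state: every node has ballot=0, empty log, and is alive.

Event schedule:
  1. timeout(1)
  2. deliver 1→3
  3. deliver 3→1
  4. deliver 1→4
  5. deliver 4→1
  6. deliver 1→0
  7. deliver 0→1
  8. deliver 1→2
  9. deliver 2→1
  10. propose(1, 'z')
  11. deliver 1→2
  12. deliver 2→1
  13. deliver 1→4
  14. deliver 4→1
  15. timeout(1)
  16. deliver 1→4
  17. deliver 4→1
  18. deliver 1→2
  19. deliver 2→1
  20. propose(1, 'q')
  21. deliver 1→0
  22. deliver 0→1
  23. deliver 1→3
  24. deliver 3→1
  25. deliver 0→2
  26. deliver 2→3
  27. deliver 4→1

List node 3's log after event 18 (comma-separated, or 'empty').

empty

after 1 — timeout(1): n1:cand/b6/[-]
after 2 — deliver 1→3: n3:foll/b6/[-]
after 3 — deliver 3→1: ·
after 4 — deliver 1→4: n4:foll/b6/[-]
after 5 — deliver 4→1: n1:lead/b6/[-]
after 6 — deliver 1→0: n0:foll/b6/[-]
after 7 — deliver 0→1: ·
after 8 — deliver 1→2: n2:foll/b6/[-]
after 9 — deliver 2→1: ·
after 10 — propose(1,'z'): ·
after 11 — deliver 1→2: n2:foll/b6/[z]
after 12 — deliver 2→1: ·
after 13 — deliver 1→4: n4:foll/b6/[z]
after 14 — deliver 4→1: n1:lead/b6/[z]
after 15 — timeout(1): n1:cand/b11/[z]
after 16 — deliver 1→4: n4:foll/b11/[z]
after 17 — deliver 4→1: ·
after 18 — deliver 1→2: n2:foll/b11/[z]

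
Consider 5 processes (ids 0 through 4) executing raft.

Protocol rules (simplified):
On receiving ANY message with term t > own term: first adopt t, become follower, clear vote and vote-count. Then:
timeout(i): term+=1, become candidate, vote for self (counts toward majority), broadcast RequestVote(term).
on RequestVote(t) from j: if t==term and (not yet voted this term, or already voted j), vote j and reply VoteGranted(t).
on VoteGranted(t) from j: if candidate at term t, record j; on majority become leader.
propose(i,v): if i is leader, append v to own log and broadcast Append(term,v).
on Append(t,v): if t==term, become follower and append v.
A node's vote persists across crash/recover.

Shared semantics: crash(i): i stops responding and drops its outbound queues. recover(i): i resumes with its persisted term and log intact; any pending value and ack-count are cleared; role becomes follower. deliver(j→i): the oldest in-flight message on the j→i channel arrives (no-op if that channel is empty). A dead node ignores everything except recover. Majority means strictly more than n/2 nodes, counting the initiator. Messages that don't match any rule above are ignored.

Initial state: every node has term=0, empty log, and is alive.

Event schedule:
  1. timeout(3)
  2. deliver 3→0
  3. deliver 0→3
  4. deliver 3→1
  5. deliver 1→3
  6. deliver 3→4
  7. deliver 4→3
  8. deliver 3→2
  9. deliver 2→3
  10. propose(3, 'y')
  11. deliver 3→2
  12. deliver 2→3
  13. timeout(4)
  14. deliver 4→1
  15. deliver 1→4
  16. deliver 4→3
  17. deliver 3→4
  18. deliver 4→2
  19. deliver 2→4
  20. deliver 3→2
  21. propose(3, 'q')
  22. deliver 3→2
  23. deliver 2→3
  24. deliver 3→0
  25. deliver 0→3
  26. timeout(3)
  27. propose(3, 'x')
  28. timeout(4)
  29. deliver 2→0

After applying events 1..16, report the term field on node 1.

2

[1] timeout(3) → N3(cand t1 [-])
[2] deliver 3→0 → N0(foll t1 [-])
[3] deliver 0→3 → ∅
[4] deliver 3→1 → N1(foll t1 [-])
[5] deliver 1→3 → N3(lead t1 [-])
[6] deliver 3→4 → N4(foll t1 [-])
[7] deliver 4→3 → ∅
[8] deliver 3→2 → N2(foll t1 [-])
[9] deliver 2→3 → ∅
[10] propose(3,'y') → N3(lead t1 [y])
[11] deliver 3→2 → N2(foll t1 [y])
[12] deliver 2→3 → ∅
[13] timeout(4) → N4(cand t2 [-])
[14] deliver 4→1 → N1(foll t2 [-])
[15] deliver 1→4 → ∅
[16] deliver 4→3 → N3(foll t2 [y])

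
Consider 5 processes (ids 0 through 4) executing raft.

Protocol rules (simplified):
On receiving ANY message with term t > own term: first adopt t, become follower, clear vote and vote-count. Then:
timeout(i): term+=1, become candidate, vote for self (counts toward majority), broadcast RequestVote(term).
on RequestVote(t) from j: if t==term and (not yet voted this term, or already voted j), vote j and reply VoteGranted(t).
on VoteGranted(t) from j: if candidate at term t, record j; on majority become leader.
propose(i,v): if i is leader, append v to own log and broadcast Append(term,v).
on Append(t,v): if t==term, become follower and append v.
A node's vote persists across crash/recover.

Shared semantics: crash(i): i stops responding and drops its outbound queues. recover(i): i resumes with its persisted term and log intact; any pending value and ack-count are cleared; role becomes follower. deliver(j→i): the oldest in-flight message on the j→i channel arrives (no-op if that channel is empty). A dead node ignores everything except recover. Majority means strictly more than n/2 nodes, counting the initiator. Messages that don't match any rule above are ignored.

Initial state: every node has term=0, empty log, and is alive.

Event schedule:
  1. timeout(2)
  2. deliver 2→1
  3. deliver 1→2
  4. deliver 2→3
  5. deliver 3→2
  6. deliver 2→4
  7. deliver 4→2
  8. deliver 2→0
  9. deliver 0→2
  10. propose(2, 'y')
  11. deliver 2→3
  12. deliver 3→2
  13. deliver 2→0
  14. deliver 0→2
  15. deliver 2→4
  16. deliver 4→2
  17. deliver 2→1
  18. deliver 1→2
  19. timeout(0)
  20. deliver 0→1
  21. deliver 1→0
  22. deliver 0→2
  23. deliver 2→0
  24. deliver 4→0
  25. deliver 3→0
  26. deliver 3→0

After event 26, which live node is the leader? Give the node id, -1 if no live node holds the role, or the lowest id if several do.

0

[1] timeout(2) → N2(cand t1 [-])
[2] deliver 2→1 → N1(foll t1 [-])
[3] deliver 1→2 → ∅
[4] deliver 2→3 → N3(foll t1 [-])
[5] deliver 3→2 → N2(lead t1 [-])
[6] deliver 2→4 → N4(foll t1 [-])
[7] deliver 4→2 → ∅
[8] deliver 2→0 → N0(foll t1 [-])
[9] deliver 0→2 → ∅
[10] propose(2,'y') → N2(lead t1 [y])
[11] deliver 2→3 → N3(foll t1 [y])
[12] deliver 3→2 → ∅
[13] deliver 2→0 → N0(foll t1 [y])
[14] deliver 0→2 → ∅
[15] deliver 2→4 → N4(foll t1 [y])
[16] deliver 4→2 → ∅
[17] deliver 2→1 → N1(foll t1 [y])
[18] deliver 1→2 → ∅
[19] timeout(0) → N0(cand t2 [y])
[20] deliver 0→1 → N1(foll t2 [y])
[21] deliver 1→0 → ∅
[22] deliver 0→2 → N2(foll t2 [y])
[23] deliver 2→0 → N0(lead t2 [y])
[24] deliver 4→0 → ∅
[25] deliver 3→0 → ∅
[26] deliver 3→0 → ∅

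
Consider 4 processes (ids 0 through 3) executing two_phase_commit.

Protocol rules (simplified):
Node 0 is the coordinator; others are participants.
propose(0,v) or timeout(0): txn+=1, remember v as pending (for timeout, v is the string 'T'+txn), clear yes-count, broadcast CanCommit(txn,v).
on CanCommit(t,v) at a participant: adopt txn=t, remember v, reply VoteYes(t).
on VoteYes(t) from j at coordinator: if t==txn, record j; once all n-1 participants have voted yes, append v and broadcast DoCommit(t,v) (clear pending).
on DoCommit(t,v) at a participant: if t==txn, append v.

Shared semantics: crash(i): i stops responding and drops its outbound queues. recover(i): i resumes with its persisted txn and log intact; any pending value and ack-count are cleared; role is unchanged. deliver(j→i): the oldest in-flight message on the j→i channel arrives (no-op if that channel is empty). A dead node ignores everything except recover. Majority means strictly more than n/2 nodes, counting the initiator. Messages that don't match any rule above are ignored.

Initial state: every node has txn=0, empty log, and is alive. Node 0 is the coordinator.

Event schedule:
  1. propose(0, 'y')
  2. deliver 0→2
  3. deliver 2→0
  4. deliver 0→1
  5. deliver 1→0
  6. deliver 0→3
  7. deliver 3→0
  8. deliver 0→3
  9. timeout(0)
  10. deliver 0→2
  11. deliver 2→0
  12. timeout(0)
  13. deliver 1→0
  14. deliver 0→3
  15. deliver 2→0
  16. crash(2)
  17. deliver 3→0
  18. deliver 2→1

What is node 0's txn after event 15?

3

[1] propose(0,'y') → N0(coor t1 [-])
[2] deliver 0→2 → N2(part t1 [-])
[3] deliver 2→0 → ∅
[4] deliver 0→1 → N1(part t1 [-])
[5] deliver 1→0 → ∅
[6] deliver 0→3 → N3(part t1 [-])
[7] deliver 3→0 → N0(coor t1 [y])
[8] deliver 0→3 → N3(part t1 [y])
[9] timeout(0) → N0(coor t2 [y])
[10] deliver 0→2 → N2(part t1 [y])
[11] deliver 2→0 → ∅
[12] timeout(0) → N0(coor t3 [y])
[13] deliver 1→0 → ∅
[14] deliver 0→3 → N3(part t2 [y])
[15] deliver 2→0 → ∅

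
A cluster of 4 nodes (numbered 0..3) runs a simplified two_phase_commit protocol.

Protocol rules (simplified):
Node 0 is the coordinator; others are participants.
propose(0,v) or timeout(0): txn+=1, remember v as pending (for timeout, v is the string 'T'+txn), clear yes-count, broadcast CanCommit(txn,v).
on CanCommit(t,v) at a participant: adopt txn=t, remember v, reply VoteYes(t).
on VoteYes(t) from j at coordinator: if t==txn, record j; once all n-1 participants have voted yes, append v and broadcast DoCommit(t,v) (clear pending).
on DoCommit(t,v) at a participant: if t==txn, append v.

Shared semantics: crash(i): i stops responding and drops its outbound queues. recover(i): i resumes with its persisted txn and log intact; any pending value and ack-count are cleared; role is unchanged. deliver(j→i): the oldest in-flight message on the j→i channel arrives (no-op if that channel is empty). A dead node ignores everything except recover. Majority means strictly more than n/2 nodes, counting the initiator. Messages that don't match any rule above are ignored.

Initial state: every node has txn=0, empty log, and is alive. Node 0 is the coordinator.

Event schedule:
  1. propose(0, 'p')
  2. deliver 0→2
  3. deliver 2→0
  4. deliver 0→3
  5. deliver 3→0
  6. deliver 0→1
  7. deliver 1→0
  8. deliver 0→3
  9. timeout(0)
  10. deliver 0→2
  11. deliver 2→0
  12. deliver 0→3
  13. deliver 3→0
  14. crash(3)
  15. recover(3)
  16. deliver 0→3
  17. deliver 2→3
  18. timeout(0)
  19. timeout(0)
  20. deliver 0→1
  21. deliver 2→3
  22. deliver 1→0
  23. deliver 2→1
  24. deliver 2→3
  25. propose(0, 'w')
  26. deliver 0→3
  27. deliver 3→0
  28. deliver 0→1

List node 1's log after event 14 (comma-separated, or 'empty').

empty

after 1 — propose(0,'p'): n0:coor/t1/[-]
after 2 — deliver 0→2: n2:part/t1/[-]
after 3 — deliver 2→0: ·
after 4 — deliver 0→3: n3:part/t1/[-]
after 5 — deliver 3→0: ·
after 6 — deliver 0→1: n1:part/t1/[-]
after 7 — deliver 1→0: n0:coor/t1/[p]
after 8 — deliver 0→3: n3:part/t1/[p]
after 9 — timeout(0): n0:coor/t2/[p]
after 10 — deliver 0→2: n2:part/t1/[p]
after 11 — deliver 2→0: ·
after 12 — deliver 0→3: n3:part/t2/[p]
after 13 — deliver 3→0: ·
after 14 — crash(3): n3:✗part/t2/[p]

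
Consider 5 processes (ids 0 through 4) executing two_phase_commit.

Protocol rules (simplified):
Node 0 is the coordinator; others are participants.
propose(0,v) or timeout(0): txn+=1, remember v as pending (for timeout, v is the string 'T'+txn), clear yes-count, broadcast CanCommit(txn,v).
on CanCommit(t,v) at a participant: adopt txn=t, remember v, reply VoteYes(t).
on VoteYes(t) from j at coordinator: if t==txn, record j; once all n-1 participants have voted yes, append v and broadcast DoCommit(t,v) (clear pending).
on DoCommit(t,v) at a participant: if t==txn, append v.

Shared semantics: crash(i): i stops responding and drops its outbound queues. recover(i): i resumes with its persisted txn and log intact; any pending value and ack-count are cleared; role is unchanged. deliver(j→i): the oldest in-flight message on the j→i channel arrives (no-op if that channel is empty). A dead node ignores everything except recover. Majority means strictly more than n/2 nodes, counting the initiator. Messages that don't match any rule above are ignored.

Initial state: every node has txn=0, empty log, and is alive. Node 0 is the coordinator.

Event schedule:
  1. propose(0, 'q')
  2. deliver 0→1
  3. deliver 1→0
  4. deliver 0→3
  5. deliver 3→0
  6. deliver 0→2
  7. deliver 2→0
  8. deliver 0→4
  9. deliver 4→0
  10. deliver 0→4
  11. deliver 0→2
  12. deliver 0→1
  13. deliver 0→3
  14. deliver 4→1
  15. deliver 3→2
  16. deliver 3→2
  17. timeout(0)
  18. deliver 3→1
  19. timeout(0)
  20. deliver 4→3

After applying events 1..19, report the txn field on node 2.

1. propose(0,'q'):  <0:coor t1 ->
2. deliver 0→1:  <1:part t1 ->
3. deliver 1→0:  nop
4. deliver 0→3:  <3:part t1 ->
5. deliver 3→0:  nop
6. deliver 0→2:  <2:part t1 ->
7. deliver 2→0:  nop
8. deliver 0→4:  <4:part t1 ->
9. deliver 4→0:  <0:coor t1 q>
10. deliver 0→4:  <4:part t1 q>
11. deliver 0→2:  <2:part t1 q>
12. deliver 0→1:  <1:part t1 q>
13. deliver 0→3:  <3:part t1 q>
14. deliver 4→1:  nop
15. deliver 3→2:  nop
16. deliver 3→2:  nop
17. timeout(0):  <0:coor t2 q>
18. deliver 3→1:  nop
19. timeout(0):  <0:coor t3 q>

1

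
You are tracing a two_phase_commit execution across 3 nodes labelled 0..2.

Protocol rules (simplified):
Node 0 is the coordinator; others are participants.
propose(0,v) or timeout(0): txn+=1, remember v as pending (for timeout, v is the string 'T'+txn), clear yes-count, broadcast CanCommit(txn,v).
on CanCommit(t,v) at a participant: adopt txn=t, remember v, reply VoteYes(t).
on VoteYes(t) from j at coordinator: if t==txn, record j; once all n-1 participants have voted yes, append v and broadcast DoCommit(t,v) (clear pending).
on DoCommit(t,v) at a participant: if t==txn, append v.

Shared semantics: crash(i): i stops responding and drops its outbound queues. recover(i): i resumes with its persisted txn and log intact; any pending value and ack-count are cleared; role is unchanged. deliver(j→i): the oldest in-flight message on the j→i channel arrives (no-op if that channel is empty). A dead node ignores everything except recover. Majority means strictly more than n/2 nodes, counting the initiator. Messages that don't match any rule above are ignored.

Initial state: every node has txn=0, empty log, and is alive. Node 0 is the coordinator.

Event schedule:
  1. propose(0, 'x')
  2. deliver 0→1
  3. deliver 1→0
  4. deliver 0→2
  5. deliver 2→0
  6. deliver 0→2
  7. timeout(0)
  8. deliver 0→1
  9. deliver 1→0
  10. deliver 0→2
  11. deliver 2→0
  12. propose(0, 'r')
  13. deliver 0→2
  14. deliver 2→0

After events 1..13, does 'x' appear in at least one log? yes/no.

yes

[1] propose(0,'x') → N0(coor t1 [-])
[2] deliver 0→1 → N1(part t1 [-])
[3] deliver 1→0 → ∅
[4] deliver 0→2 → N2(part t1 [-])
[5] deliver 2→0 → N0(coor t1 [x])
[6] deliver 0→2 → N2(part t1 [x])
[7] timeout(0) → N0(coor t2 [x])
[8] deliver 0→1 → N1(part t1 [x])
[9] deliver 1→0 → ∅
[10] deliver 0→2 → N2(part t2 [x])
[11] deliver 2→0 → ∅
[12] propose(0,'r') → N0(coor t3 [x])
[13] deliver 0→2 → N2(part t3 [x])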